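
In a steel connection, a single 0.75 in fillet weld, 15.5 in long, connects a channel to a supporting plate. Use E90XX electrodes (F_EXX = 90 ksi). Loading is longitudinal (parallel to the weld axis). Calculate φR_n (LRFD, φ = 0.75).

φR_n ≈ 333 kips

Effective throat t_e = 0.707 × 0.75 = 0.5302 in.
Total length L = 15.5 in; A_we = 0.5302 × 15.5 = 8.219 in².
F_nw = 0.6 F_EXX = 0.6 × 90 = 54 ksi.
φR_n = 0.75 × 54 × 8.219 = 332.9 kips.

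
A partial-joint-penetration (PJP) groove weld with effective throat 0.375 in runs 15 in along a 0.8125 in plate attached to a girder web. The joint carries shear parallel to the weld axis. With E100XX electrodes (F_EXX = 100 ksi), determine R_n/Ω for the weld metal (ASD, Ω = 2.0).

Effective throat (given) t_e = 0.375 in.
A_we = 0.375 × 15 = 5.625 in².
F_nw = 0.6 F_EXX = 60 ksi.
R_n/Ω = (60 × 5.625) / 2.0 = 168.8 kip.

R_n/Ω ≈ 169 kip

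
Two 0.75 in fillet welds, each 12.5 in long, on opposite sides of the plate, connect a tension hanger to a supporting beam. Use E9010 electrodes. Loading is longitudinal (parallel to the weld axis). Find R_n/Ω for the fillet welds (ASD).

E90XX → F_EXX = 90 ksi.
Effective throat t_e = 0.707 × 0.75 = 0.5302 in.
Total length L = 25 in; A_we = 0.5302 × 25 = 13.26 in².
F_nw = 0.6 F_EXX = 0.6 × 90 = 54 ksi.
R_n = 54 × 13.26 = 715.8 kip; R_n/Ω = 715.8/2.0 = 357.9 kip.

R_n/Ω ≈ 358 kip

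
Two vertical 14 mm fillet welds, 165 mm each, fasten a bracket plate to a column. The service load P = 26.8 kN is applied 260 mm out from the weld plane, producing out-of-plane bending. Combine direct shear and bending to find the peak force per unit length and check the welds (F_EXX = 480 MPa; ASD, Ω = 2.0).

L_w = 2 × 165 = 330 mm; section modulus (unit throat) S = 2 × L²/6 = 9075 mm².
Direct shear f_v = P/L_w = 26.8×10³/330 = 81.21 N/mm.
Moment M = P × e = 26.8×10³ × 260 = 6968000 N·mm; bending f_b = M/S = 767.8 N/mm.
f_max = √(f_v² + f_b²) = √(81.21² + 767.8²) = 772.1 N/mm.
r_n/Ω = (1/2.0) × 0.6 × 480 × (0.707 × 14) = 1425 N/mm → adequate.

f_max ≈ 772 N/mm; adequate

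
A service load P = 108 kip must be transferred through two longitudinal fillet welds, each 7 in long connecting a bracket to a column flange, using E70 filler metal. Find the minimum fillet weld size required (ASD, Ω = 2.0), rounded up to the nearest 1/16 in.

w = 9/16 in

E70XX → F_EXX = 70 ksi.
Total weld length L = 14 in.
Required throat t_e = P × Ω / (0.6 F_EXX × L) = 108 × 2.0 / (0.6 × 70 × 14) = 0.3673 in.
Required leg w = t_e / 0.707 = 0.5196 in → use 9/16 in.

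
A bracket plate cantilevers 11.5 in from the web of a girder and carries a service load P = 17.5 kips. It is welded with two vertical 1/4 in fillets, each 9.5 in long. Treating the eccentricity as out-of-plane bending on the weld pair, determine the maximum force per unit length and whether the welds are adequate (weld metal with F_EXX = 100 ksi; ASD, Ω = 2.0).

L_w = 2 × 9.5 = 19 in; section modulus (unit throat) S = 2 × L²/6 = 30.08 in².
Direct shear f_v = P/L_w = 17.5/19 = 0.9211 kip/in.
Moment M = P × e = 17.5 × 11.5 = 201.25 kip·in; bending f_b = M/S = 6.69 kip/in.
f_max = √(f_v² + f_b²) = √(0.9211² + 6.69²) = 6.753 kip/in.
r_n/Ω = (1/2.0) × 0.6 × 100 × (0.707 × 0.25) = 5.302 kip/in → NOT adequate.

f_max ≈ 6.75 kip/in; NOT adequate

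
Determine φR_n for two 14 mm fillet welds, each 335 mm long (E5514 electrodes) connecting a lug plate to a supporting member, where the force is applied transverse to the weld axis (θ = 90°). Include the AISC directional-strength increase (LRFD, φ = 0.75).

φR_n ≈ 2460 kN

E55XX → F_EXX = 550 MPa.
t_e = 0.707 × 14 = 9.898 mm; A_we = 9.898 × 670 = 6632 mm².
Directional factor: 1.0 + 0.5 sin^1.5(90°) = 1.5.
F_nw = 0.6 × 550 × 1.5 = 495 MPa.
φR_n = 0.75 × 495 × 6632 × 10⁻³ = 2462 kN.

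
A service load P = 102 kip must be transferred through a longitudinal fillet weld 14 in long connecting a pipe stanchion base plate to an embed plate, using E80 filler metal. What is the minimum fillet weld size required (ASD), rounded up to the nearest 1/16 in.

w = 7/16 in

E80XX → F_EXX = 80 ksi.
Total weld length L = 14 in.
Required throat t_e = P × Ω / (0.6 F_EXX × L) = 102 × 2.0 / (0.6 × 80 × 14) = 0.3036 in.
Required leg w = t_e / 0.707 = 0.4294 in → use 7/16 in.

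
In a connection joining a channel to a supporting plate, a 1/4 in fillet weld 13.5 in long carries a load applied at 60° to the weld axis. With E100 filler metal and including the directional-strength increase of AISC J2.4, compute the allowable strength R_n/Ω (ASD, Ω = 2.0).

E100XX → F_EXX = 100 ksi.
t_e = 0.707 × 0.25 = 0.1767 in; A_we = 0.1767 × 13.5 = 2.386 in².
Directional factor: 1.0 + 0.5 sin^1.5(60°) = 1.403.
F_nw = 0.6 × 100 × 1.403 = 84.18 ksi.
R_n/Ω = (84.18 × 2.386) / 2.0 = 100.4 kip.

R_n/Ω ≈ 100 kip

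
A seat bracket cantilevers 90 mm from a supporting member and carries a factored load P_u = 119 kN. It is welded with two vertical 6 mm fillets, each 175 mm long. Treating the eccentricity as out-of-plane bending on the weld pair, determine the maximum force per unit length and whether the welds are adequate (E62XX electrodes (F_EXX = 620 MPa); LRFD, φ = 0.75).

L_w = 2 × 175 = 350 mm; section modulus (unit throat) S = 2 × L²/6 = 10210 mm².
Direct shear f_v = P/L_w = 119×10³/350 = 340 N/mm.
Moment M = P × e = 119×10³ × 90 = 10710000 N·mm; bending f_b = M/S = 1049 N/mm.
f_max = √(f_v² + f_b²) = √(340² + 1049²) = 1103 N/mm.
φr_n = 0.75 × 0.6 × 620 × (0.707 × 6) = 1184 N/mm → adequate.

f_max ≈ 1100 N/mm; adequate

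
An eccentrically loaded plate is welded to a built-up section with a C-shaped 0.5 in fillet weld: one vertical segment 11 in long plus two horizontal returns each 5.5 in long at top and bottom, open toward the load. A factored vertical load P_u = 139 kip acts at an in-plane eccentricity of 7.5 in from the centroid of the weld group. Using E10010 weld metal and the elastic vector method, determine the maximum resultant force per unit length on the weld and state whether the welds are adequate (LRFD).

f_max ≈ 18.5 kip/in; NOT adequate

E100XX → F_EXX = 100 ksi.
Total weld length L_w = 22 in. Treat welds as unit-width lines.
Centroid: x̄ = 2×5.5×2.75 / 22 = 1.375 in from the vertical weld.
Polar moment about centroid: J = I_x + I_y = [11³/12 + 2×5.5×5.5²] + [11×1.375² + 2(5.5³/12 + 5.5×1.375²)] = 513 in³.
Direct shear f_v = P/L_w = 139 / 22 = 6.318 kip/in (vertical).
Torsion M = P·e = 139 × 7.5 = 1042.5 kip·in.
Critical point at (x, y) = (4.125, 5.5) from centroid. f_tx = M·y/J = 11.18 kip/in; f_ty = M·x/J = 8.383 kip/in.
Resultant f_max = √[f_tx² + (f_v + f_ty)²] = √[11.18² + (6.318 + 8.383)²] = 18.47 kip/in.
Capacity per unit length: φr_n = 0.75 × 0.6 × 100 × (0.707 × 0.5) = 15.91 kip/in.
18.47 > 15.91 → NOT adequate.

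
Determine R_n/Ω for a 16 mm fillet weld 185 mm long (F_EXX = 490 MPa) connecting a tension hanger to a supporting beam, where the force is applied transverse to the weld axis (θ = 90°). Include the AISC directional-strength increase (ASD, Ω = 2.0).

t_e = 0.707 × 16 = 11.31 mm; A_we = 11.31 × 185 = 2093 mm².
Directional factor: 1.0 + 0.5 sin^1.5(90°) = 1.5.
F_nw = 0.6 × 490 × 1.5 = 441 MPa.
R_n/Ω = (441 × 2093) / 2.0 × 10⁻³ = 461.4 kN.

R_n/Ω ≈ 461 kN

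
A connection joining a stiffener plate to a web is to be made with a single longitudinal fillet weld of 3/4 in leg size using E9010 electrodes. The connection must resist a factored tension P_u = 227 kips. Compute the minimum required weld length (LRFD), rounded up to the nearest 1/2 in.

L = 11 in

E90XX → F_EXX = 90 ksi.
Throat t_e = 0.707 × 0.75 = 0.5302 in.
φr_n = 0.75 × 0.6 × 90 × 0.5302 = 21.48 kips/in.
L_req = P_u / φr_n = 227 / 21.48 = 10.57 in total.
Round up → use L = 11 in.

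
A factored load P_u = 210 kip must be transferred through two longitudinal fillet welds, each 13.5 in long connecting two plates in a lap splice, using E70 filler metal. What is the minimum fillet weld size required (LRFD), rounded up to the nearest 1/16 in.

E70XX → F_EXX = 70 ksi.
Total weld length L = 27 in.
Required throat t_e = P_u / (φ × 0.6 F_EXX × L) = 210 / (0.75 × 0.6 × 70 × 27) = 0.2469 in.
Required leg w = t_e / 0.707 = 0.3492 in → use 3/8 in.

w = 3/8 in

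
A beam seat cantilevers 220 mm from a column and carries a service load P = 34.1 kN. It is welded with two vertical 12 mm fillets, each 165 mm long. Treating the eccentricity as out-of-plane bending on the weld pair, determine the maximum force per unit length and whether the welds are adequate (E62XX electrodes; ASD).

E62XX → F_EXX = 620 MPa.
L_w = 2 × 165 = 330 mm; section modulus (unit throat) S = 2 × L²/6 = 9075 mm².
Direct shear f_v = P/L_w = 34.1×10³/330 = 103.3 N/mm.
Moment M = P × e = 34.1×10³ × 220 = 7502000 N·mm; bending f_b = M/S = 826.7 N/mm.
f_max = √(f_v² + f_b²) = √(103.3² + 826.7²) = 833.1 N/mm.
r_n/Ω = (1/2.0) × 0.6 × 620 × (0.707 × 12) = 1578 N/mm → adequate.

f_max ≈ 833 N/mm; adequate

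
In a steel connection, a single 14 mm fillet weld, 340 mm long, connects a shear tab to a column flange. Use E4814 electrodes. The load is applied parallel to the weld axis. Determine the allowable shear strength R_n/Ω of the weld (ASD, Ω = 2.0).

E48XX → F_EXX = 480 MPa.
Effective throat t_e = 0.707 × 14 = 9.898 mm.
Total length L = 340 mm; A_we = 9.898 × 340 = 3365 mm².
F_nw = 0.6 F_EXX = 0.6 × 480 = 288 MPa.
R_n = 288 × 3365 × 10⁻³ = 969.2 kN; R_n/Ω = 969.2/2.0 = 484.6 kN.

R_n/Ω ≈ 485 kN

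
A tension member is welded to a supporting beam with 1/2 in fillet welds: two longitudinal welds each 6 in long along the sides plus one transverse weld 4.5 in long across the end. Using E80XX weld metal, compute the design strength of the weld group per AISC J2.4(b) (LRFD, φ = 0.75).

E80XX → F_EXX = 80 ksi.
t_e = 0.707 × 0.5 = 0.3535 in.
R_nwl = 0.6 × 80 × 0.3535 × 12 = 203.6 kip (longitudinal, 2 welds).
R_nwt = 0.6 × 80 × 0.3535 × 4.5 = 76.36 kip (transverse, base value).
(i) R_nwl + R_nwt = 280 kip; (ii) 0.85 R_nwl + 1.5 R_nwt = 287.6 kip.
R_n = max = 287.6 kip [governs: (ii)]; φR_n = 215.7 kip.

φR_n ≈ 216 kip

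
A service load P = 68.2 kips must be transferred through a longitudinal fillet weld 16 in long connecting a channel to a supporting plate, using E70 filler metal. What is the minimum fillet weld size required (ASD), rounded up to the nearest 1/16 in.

E70XX → F_EXX = 70 ksi.
Total weld length L = 16 in.
Required throat t_e = P × Ω / (0.6 F_EXX × L) = 68.2 × 2.0 / (0.6 × 70 × 16) = 0.203 in.
Required leg w = t_e / 0.707 = 0.2871 in → use 5/16 in.

w = 5/16 in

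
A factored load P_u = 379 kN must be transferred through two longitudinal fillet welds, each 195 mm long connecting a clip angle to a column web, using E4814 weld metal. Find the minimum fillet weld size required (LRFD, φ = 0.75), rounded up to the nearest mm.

w = 7 mm

E48XX → F_EXX = 480 MPa.
Total weld length L = 390 mm.
Required throat t_e = P_u / (φ × 0.6 F_EXX × L) = 379 / (0.75 × 0.6 × 480 × 390 × 10⁻³) = 4.499 mm.
Required leg w = t_e / 0.707 = 6.364 mm → use 7 mm.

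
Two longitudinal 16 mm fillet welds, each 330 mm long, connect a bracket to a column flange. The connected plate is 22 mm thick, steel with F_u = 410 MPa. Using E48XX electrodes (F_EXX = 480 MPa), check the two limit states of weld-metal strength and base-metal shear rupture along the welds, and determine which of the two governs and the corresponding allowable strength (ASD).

t_e = 0.707 × 16 = 11.31 mm; L = 660 mm.
Weld metal: R_n/Ω = (1/2.0) × 0.6 × 480 × 11.31 × 660 × 10⁻³ = 1075 kN.
Base metal (shear rupture): R_n/Ω = (1/2.0) × 0.6 × 410 × 22 × 660 × 10⁻³ = 1786 kN.
Governing: weld metal.

R_n/Ω ≈ 1080 kN (weld metal governs)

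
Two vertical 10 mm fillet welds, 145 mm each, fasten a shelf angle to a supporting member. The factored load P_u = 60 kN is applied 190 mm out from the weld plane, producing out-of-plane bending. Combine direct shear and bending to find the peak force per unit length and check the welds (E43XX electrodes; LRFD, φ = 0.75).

f_max ≈ 1640 N/mm; NOT adequate

E43XX → F_EXX = 430 MPa.
L_w = 2 × 145 = 290 mm; section modulus (unit throat) S = 2 × L²/6 = 7008 mm².
Direct shear f_v = P/L_w = 60×10³/290 = 206.9 N/mm.
Moment M = P × e = 60×10³ × 190 = 11400000 N·mm; bending f_b = M/S = 1627 N/mm.
f_max = √(f_v² + f_b²) = √(206.9² + 1627²) = 1640 N/mm.
φr_n = 0.75 × 0.6 × 430 × (0.707 × 10) = 1368 N/mm → NOT adequate.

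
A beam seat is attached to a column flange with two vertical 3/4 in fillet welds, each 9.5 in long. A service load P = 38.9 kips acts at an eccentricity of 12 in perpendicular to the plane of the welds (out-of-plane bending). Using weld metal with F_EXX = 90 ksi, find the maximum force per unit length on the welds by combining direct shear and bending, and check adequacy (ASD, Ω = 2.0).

L_w = 2 × 9.5 = 19 in; section modulus (unit throat) S = 2 × L²/6 = 30.08 in².
Direct shear f_v = P/L_w = 38.9/19 = 2.047 kip/in.
Moment M = P × e = 38.9 × 12 = 466.8 kip·in; bending f_b = M/S = 15.52 kip/in.
f_max = √(f_v² + f_b²) = √(2.047² + 15.52²) = 15.65 kip/in.
r_n/Ω = (1/2.0) × 0.6 × 90 × (0.707 × 0.75) = 14.32 kip/in → NOT adequate.

f_max ≈ 15.7 kip/in; NOT adequate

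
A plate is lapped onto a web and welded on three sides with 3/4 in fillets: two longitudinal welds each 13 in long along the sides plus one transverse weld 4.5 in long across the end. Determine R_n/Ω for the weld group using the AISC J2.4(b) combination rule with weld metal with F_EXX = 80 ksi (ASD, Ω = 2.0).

t_e = 0.707 × 0.75 = 0.5302 in.
R_nwl = 0.6 × 80 × 0.5302 × 26 = 661.8 kip (longitudinal, 2 welds).
R_nwt = 0.6 × 80 × 0.5302 × 4.5 = 114.5 kip (transverse, base value).
(i) R_nwl + R_nwt = 776.3 kip; (ii) 0.85 R_nwl + 1.5 R_nwt = 734.3 kip.
R_n = max = 776.3 kip [governs: (i)]; R_n/Ω = 388.1 kip.

R_n/Ω ≈ 388 kip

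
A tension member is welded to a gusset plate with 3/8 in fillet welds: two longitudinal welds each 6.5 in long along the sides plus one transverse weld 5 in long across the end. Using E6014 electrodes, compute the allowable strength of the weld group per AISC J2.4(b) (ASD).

R_n/Ω ≈ 88.5 kip

E60XX → F_EXX = 60 ksi.
t_e = 0.707 × 0.375 = 0.2651 in.
R_nwl = 0.6 × 60 × 0.2651 × 13 = 124.1 kip (longitudinal, 2 welds).
R_nwt = 0.6 × 60 × 0.2651 × 5 = 47.72 kip (transverse, base value).
(i) R_nwl + R_nwt = 171.8 kip; (ii) 0.85 R_nwl + 1.5 R_nwt = 177.1 kip.
R_n = max = 177.1 kip [governs: (ii)]; R_n/Ω = 88.53 kip.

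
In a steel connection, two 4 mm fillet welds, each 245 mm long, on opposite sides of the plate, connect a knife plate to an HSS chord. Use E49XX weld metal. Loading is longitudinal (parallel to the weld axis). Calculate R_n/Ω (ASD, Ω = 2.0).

R_n/Ω ≈ 204 kN

E49XX → F_EXX = 490 MPa.
Effective throat t_e = 0.707 × 4 = 2.828 mm.
Total length L = 490 mm; A_we = 2.828 × 490 = 1386 mm².
F_nw = 0.6 F_EXX = 0.6 × 490 = 294 MPa.
R_n = 294 × 1386 × 10⁻³ = 407.4 kN; R_n/Ω = 407.4/2.0 = 203.7 kN.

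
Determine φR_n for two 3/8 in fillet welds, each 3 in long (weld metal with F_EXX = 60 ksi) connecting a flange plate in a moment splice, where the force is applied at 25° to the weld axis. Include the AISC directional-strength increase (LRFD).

φR_n ≈ 48.9 kip

t_e = 0.707 × 0.375 = 0.2651 in; A_we = 0.2651 × 6 = 1.591 in².
Directional factor: 1.0 + 0.5 sin^1.5(25°) = 1.137.
F_nw = 0.6 × 60 × 1.137 = 40.95 ksi.
φR_n = 0.75 × 40.95 × 1.591 = 48.85 kip.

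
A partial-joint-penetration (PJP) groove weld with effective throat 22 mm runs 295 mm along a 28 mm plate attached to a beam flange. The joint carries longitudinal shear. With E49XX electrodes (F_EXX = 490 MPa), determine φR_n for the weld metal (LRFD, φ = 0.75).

Effective throat (given) t_e = 22 mm.
A_we = 22 × 295 = 6490 mm².
F_nw = 0.6 F_EXX = 294 MPa.
φR_n = 0.75 × 294 × 6490 × 10⁻³ = 1431 kN.

φR_n ≈ 1430 kN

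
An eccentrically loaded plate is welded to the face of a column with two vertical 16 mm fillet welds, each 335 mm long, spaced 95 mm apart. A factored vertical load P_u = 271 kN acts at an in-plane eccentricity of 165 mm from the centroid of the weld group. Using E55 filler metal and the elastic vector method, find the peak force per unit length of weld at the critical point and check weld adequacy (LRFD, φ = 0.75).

E55XX → F_EXX = 550 MPa.
Total weld length L_w = 670 mm. Treat welds as unit-width lines.
Polar moment about centroid: J = 2[d³/12 + d(b/2)²] = 2[335³/12 + 335×47.5²] = 7778000 mm³.
Direct shear f_v = P/L_w = 271×10³ / 670 = 404.5 N/mm (vertical).
Torsion M = P·e = 271×10³ × 165 = 44715000 N·mm.
Critical point at (x, y) = (47.5, 167.5) from centroid. f_tx = M·y/J = 963 N/mm; f_ty = M·x/J = 273.1 N/mm.
Resultant f_max = √[f_tx² + (f_v + f_ty)²] = √[963² + (404.5 + 273.1)²] = 1177 N/mm.
Capacity per unit length: φr_n = 0.75 × 0.6 × 550 × (0.707 × 16) = 2800 N/mm.
1177 ≤ 2800 → adequate.

f_max ≈ 1180 N/mm; adequate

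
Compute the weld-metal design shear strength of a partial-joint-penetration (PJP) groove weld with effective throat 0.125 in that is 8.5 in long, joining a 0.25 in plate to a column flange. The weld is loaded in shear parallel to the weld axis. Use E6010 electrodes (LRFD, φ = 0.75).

φR_n ≈ 28.7 kips

E60XX → F_EXX = 60 ksi.
Effective throat (given) t_e = 0.125 in.
A_we = 0.125 × 8.5 = 1.062 in².
F_nw = 0.6 F_EXX = 36 ksi.
φR_n = 0.75 × 36 × 1.062 = 28.69 kips.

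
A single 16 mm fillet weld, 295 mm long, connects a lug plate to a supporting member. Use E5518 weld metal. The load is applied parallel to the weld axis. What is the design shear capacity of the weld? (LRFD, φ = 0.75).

E55XX → F_EXX = 550 MPa.
Effective throat t_e = 0.707 × 16 = 11.31 mm.
Total length L = 295 mm; A_we = 11.31 × 295 = 3337 mm².
F_nw = 0.6 F_EXX = 0.6 × 550 = 330 MPa.
φR_n = 0.75 × 330 × 3337 × 10⁻³ = 825.9 kN.

φR_n ≈ 826 kN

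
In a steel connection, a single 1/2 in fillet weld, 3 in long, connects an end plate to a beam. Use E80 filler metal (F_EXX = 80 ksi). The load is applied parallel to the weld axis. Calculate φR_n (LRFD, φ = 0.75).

Effective throat t_e = 0.707 × 0.5 = 0.3535 in.
Total length L = 3 in; A_we = 0.3535 × 3 = 1.06 in².
F_nw = 0.6 F_EXX = 0.6 × 80 = 48 ksi.
φR_n = 0.75 × 48 × 1.06 = 38.18 kip.

φR_n ≈ 38.2 kip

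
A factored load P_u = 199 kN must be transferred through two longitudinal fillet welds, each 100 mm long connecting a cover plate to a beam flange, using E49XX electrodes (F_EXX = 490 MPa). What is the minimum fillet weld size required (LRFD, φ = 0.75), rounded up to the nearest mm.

Total weld length L = 200 mm.
Required throat t_e = P_u / (φ × 0.6 F_EXX × L) = 199 / (0.75 × 0.6 × 490 × 200 × 10⁻³) = 4.512 mm.
Required leg w = t_e / 0.707 = 6.383 mm → use 7 mm.

w = 7 mm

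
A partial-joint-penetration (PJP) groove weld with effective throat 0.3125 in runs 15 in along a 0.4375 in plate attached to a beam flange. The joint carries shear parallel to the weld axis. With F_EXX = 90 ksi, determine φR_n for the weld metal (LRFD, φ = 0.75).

φR_n ≈ 190 kips

Effective throat (given) t_e = 0.3125 in.
A_we = 0.3125 × 15 = 4.688 in².
F_nw = 0.6 F_EXX = 54 ksi.
φR_n = 0.75 × 54 × 4.688 = 189.8 kips.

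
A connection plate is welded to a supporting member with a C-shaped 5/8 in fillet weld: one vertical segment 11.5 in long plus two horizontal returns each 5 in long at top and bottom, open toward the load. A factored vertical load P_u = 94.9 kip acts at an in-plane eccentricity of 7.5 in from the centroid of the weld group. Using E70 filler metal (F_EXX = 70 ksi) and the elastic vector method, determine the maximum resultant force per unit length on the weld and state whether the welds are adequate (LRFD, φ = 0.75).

Total weld length L_w = 21.5 in. Treat welds as unit-width lines.
Centroid: x̄ = 2×5×2.5 / 21.5 = 1.163 in from the vertical weld.
Polar moment about centroid: J = I_x + I_y = [11.5³/12 + 2×5×5.75²] + [11.5×1.163² + 2(5³/12 + 5×1.337²)] = 511.6 in³.
Direct shear f_v = P/L_w = 94.9 / 21.5 = 4.414 kip/in (vertical).
Torsion M = P·e = 94.9 × 7.5 = 711.75 kip·in.
Critical point at (x, y) = (3.837, 5.75) from centroid. f_tx = M·y/J = 7.999 kip/in; f_ty = M·x/J = 5.338 kip/in.
Resultant f_max = √[f_tx² + (f_v + f_ty)²] = √[7.999² + (4.414 + 5.338)²] = 12.61 kip/in.
Capacity per unit length: φr_n = 0.75 × 0.6 × 70 × (0.707 × 0.625) = 13.92 kip/in.
12.61 ≤ 13.92 → adequate.

f_max ≈ 12.6 kip/in; adequate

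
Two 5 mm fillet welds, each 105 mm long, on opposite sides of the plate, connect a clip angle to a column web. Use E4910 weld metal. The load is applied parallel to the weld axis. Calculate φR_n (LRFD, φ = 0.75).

E49XX → F_EXX = 490 MPa.
Effective throat t_e = 0.707 × 5 = 3.535 mm.
Total length L = 210 mm; A_we = 3.535 × 210 = 742.3 mm².
F_nw = 0.6 F_EXX = 0.6 × 490 = 294 MPa.
φR_n = 0.75 × 294 × 742.3 × 10⁻³ = 163.7 kN.

φR_n ≈ 164 kN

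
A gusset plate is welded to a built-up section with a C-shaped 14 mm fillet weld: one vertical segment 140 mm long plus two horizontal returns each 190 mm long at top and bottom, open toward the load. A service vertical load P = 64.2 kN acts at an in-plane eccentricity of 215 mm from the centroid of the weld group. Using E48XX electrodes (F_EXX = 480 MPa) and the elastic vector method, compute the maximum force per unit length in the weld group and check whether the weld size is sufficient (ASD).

f_max ≈ 573 N/mm; adequate

Total weld length L_w = 520 mm. Treat welds as unit-width lines.
Centroid: x̄ = 2×190×95 / 520 = 69.42 mm from the vertical weld.
Polar moment about centroid: J = I_x + I_y = [140³/12 + 2×190×70²] + [140×69.42² + 2(190³/12 + 190×25.58²)] = 4157000 mm³.
Direct shear f_v = P/L_w = 64.2×10³ / 520 = 123.5 N/mm (vertical).
Torsion M = P·e = 64.2×10³ × 215 = 13803000 N·mm.
Critical point at (x, y) = (120.6, 70) from centroid. f_tx = M·y/J = 232.4 N/mm; f_ty = M·x/J = 400.4 N/mm.
Resultant f_max = √[f_tx² + (f_v + f_ty)²] = √[232.4² + (123.5 + 400.4)²] = 573.1 N/mm.
Capacity per unit length: r_n/Ω = (1/2.0) × 0.6 × 480 × (0.707 × 14) = 1425 N/mm.
573.1 ≤ 1425 → adequate.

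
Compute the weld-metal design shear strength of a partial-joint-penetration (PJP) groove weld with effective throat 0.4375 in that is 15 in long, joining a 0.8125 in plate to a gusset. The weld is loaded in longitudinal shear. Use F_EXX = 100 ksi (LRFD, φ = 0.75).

Effective throat (given) t_e = 0.4375 in.
A_we = 0.4375 × 15 = 6.562 in².
F_nw = 0.6 F_EXX = 60 ksi.
φR_n = 0.75 × 60 × 6.562 = 295.3 kip.

φR_n ≈ 295 kip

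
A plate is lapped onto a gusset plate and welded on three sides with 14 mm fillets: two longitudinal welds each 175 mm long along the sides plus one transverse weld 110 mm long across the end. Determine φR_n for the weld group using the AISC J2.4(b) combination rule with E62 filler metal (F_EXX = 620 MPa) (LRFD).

φR_n ≈ 1280 kN

t_e = 0.707 × 14 = 9.898 mm.
R_nwl = 0.6 × 620 × 9.898 × 350 × 10⁻³ = 1289 kN (longitudinal, 2 welds).
R_nwt = 0.6 × 620 × 9.898 × 110 × 10⁻³ = 405 kN (transverse, base value).
(i) R_nwl + R_nwt = 1694 kN; (ii) 0.85 R_nwl + 1.5 R_nwt = 1703 kN.
R_n = max = 1703 kN [governs: (ii)]; φR_n = 1277 kN.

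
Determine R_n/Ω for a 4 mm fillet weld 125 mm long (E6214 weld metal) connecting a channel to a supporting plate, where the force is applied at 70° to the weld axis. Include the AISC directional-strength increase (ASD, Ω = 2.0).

E62XX → F_EXX = 620 MPa.
t_e = 0.707 × 4 = 2.828 mm; A_we = 2.828 × 125 = 353.5 mm².
Directional factor: 1.0 + 0.5 sin^1.5(70°) = 1.455.
F_nw = 0.6 × 620 × 1.455 = 541.4 MPa.
R_n/Ω = (541.4 × 353.5) / 2.0 × 10⁻³ = 95.7 kN.

R_n/Ω ≈ 95.7 kN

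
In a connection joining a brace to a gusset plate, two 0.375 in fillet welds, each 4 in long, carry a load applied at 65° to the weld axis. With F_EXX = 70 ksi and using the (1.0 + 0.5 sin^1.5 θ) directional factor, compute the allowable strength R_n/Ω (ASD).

R_n/Ω ≈ 63.8 kip

t_e = 0.707 × 0.375 = 0.2651 in; A_we = 0.2651 × 8 = 2.121 in².
Directional factor: 1.0 + 0.5 sin^1.5(65°) = 1.431.
F_nw = 0.6 × 70 × 1.431 = 60.12 ksi.
R_n/Ω = (60.12 × 2.121) / 2.0 = 63.76 kip.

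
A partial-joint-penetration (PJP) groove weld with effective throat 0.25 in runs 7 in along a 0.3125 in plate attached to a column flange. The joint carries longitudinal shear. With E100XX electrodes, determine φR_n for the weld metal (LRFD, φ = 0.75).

φR_n ≈ 78.8 kip

E100XX → F_EXX = 100 ksi.
Effective throat (given) t_e = 0.25 in.
A_we = 0.25 × 7 = 1.75 in².
F_nw = 0.6 F_EXX = 60 ksi.
φR_n = 0.75 × 60 × 1.75 = 78.75 kip.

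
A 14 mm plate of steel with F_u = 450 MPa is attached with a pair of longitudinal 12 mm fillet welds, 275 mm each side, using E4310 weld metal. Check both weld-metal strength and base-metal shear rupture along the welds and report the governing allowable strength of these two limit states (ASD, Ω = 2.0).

E43XX → F_EXX = 430 MPa.
t_e = 0.707 × 12 = 8.484 mm; L = 550 mm.
Weld metal: R_n/Ω = (1/2.0) × 0.6 × 430 × 8.484 × 550 × 10⁻³ = 601.9 kN.
Base metal (shear rupture): R_n/Ω = (1/2.0) × 0.6 × 450 × 14 × 550 × 10⁻³ = 1040 kN.
Governing: weld metal.

R_n/Ω ≈ 602 kN (weld metal governs)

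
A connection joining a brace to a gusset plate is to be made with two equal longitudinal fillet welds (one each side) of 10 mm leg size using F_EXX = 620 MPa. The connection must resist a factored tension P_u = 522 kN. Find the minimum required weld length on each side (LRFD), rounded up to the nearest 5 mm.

L = 135 mm on each side

Throat t_e = 0.707 × 10 = 7.07 mm.
φr_n = 0.75 × 0.6 × 620 × 7.07 × 10⁻³ = 1.973 kN/mm.
L_req = P_u / φr_n = 522 / 1.973 = 264.6 mm total.
Per side: 264.6 / 2 = 132.3 mm.
Round up → use L = 135 mm on each side.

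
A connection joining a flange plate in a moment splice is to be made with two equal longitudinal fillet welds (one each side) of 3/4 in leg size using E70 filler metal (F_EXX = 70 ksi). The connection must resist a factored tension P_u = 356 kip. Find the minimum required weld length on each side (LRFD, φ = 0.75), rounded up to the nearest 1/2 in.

Throat t_e = 0.707 × 0.75 = 0.5302 in.
φr_n = 0.75 × 0.6 × 70 × 0.5302 = 16.7 kip/in.
L_req = P_u / φr_n = 356 / 16.7 = 21.31 in total.
Per side: 21.31 / 2 = 10.66 in.
Round up → use L = 11 in on each side.

L = 11 in on each side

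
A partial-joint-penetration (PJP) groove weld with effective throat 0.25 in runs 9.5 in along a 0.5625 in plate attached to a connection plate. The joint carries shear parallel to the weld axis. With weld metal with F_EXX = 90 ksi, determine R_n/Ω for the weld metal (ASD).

R_n/Ω ≈ 64.1 kips

Effective throat (given) t_e = 0.25 in.
A_we = 0.25 × 9.5 = 2.375 in².
F_nw = 0.6 F_EXX = 54 ksi.
R_n/Ω = (54 × 2.375) / 2.0 = 64.12 kips.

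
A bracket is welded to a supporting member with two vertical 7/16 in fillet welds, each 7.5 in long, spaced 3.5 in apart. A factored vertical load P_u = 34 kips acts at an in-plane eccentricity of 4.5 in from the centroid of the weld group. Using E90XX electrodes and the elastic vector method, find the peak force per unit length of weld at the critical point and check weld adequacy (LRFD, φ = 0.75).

f_max ≈ 6.73 kip/in; adequate

E90XX → F_EXX = 90 ksi.
Total weld length L_w = 15 in. Treat welds as unit-width lines.
Polar moment about centroid: J = 2[d³/12 + d(b/2)²] = 2[7.5³/12 + 7.5×1.75²] = 116.2 in³.
Direct shear f_v = P/L_w = 34 / 15 = 2.267 kip/in (vertical).
Torsion M = P·e = 34 × 4.5 = 153 kip·in.
Critical point at (x, y) = (1.75, 3.75) from centroid. f_tx = M·y/J = 4.935 kip/in; f_ty = M·x/J = 2.303 kip/in.
Resultant f_max = √[f_tx² + (f_v + f_ty)²] = √[4.935² + (2.267 + 2.303)²] = 6.726 kip/in.
Capacity per unit length: φr_n = 0.75 × 0.6 × 90 × (0.707 × 0.4375) = 12.53 kip/in.
6.726 ≤ 12.53 → adequate.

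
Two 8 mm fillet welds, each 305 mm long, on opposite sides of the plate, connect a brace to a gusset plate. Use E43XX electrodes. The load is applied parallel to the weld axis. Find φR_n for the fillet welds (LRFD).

E43XX → F_EXX = 430 MPa.
Effective throat t_e = 0.707 × 8 = 5.656 mm.
Total length L = 610 mm; A_we = 5.656 × 610 = 3450 mm².
F_nw = 0.6 F_EXX = 0.6 × 430 = 258 MPa.
φR_n = 0.75 × 258 × 3450 × 10⁻³ = 667.6 kN.

φR_n ≈ 668 kN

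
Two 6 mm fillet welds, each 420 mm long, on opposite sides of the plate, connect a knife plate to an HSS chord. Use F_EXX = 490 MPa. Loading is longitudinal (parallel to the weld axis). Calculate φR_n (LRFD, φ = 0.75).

φR_n ≈ 786 kN

Effective throat t_e = 0.707 × 6 = 4.242 mm.
Total length L = 840 mm; A_we = 4.242 × 840 = 3563 mm².
F_nw = 0.6 F_EXX = 0.6 × 490 = 294 MPa.
φR_n = 0.75 × 294 × 3563 × 10⁻³ = 785.7 kN.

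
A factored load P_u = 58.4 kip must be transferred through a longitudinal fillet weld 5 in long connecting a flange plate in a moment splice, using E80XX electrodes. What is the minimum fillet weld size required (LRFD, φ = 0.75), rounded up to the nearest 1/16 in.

E80XX → F_EXX = 80 ksi.
Total weld length L = 5 in.
Required throat t_e = P_u / (φ × 0.6 F_EXX × L) = 58.4 / (0.75 × 0.6 × 80 × 5) = 0.3244 in.
Required leg w = t_e / 0.707 = 0.4589 in → use 1/2 in.

w = 1/2 in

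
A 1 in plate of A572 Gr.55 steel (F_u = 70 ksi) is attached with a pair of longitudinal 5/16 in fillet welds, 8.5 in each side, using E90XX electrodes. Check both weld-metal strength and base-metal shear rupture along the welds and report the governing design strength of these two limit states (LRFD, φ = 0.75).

E90XX → F_EXX = 90 ksi.
t_e = 0.707 × 0.3125 = 0.2209 in; L = 17 in.
Weld metal: φR_n = 0.75 × 0.6 × 90 × 0.2209 × 17 = 152.1 kip.
Base metal (shear rupture): φR_n = 0.75 × 0.6 × 70 × 1 × 17 = 535.5 kip.
Governing: weld metal.

φR_n ≈ 152 kip (weld metal governs)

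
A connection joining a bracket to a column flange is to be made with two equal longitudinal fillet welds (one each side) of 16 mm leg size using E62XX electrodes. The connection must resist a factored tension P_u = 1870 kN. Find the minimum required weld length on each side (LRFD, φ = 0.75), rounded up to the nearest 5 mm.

L = 300 mm on each side

E62XX → F_EXX = 620 MPa.
Throat t_e = 0.707 × 16 = 11.31 mm.
φr_n = 0.75 × 0.6 × 620 × 11.31 × 10⁻³ = 3.156 kN/mm.
L_req = P_u / φr_n = 1870 / 3.156 = 592.5 mm total.
Per side: 592.5 / 2 = 296.3 mm.
Round up → use L = 300 mm on each side.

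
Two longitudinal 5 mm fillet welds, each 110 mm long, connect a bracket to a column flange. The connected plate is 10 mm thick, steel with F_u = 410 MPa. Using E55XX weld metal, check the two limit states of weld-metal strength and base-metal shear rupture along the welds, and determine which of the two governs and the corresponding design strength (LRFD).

E55XX → F_EXX = 550 MPa.
t_e = 0.707 × 5 = 3.535 mm; L = 220 mm.
Weld metal: φR_n = 0.75 × 0.6 × 550 × 3.535 × 220 × 10⁻³ = 192.5 kN.
Base metal (shear rupture): φR_n = 0.75 × 0.6 × 410 × 10 × 220 × 10⁻³ = 405.9 kN.
Governing: weld metal.

φR_n ≈ 192 kN (weld metal governs)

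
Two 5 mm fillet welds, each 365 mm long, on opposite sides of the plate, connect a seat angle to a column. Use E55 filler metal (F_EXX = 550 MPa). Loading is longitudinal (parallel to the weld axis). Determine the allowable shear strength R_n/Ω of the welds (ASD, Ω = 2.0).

R_n/Ω ≈ 426 kN

Effective throat t_e = 0.707 × 5 = 3.535 mm.
Total length L = 730 mm; A_we = 3.535 × 730 = 2581 mm².
F_nw = 0.6 F_EXX = 0.6 × 550 = 330 MPa.
R_n = 330 × 2581 × 10⁻³ = 851.6 kN; R_n/Ω = 851.6/2.0 = 425.8 kN.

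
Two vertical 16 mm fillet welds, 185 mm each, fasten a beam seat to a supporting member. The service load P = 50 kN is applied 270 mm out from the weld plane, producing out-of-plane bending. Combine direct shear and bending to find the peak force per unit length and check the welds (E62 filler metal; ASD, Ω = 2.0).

f_max ≈ 1190 N/mm; adequate

E62XX → F_EXX = 620 MPa.
L_w = 2 × 185 = 370 mm; section modulus (unit throat) S = 2 × L²/6 = 11410 mm².
Direct shear f_v = P/L_w = 50×10³/370 = 135.1 N/mm.
Moment M = P × e = 50×10³ × 270 = 13500000 N·mm; bending f_b = M/S = 1183 N/mm.
f_max = √(f_v² + f_b²) = √(135.1² + 1183²) = 1191 N/mm.
r_n/Ω = (1/2.0) × 0.6 × 620 × (0.707 × 16) = 2104 N/mm → adequate.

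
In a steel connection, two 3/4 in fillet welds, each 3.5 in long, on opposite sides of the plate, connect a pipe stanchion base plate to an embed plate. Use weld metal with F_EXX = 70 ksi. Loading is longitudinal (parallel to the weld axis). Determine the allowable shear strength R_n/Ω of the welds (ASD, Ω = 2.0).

Effective throat t_e = 0.707 × 0.75 = 0.5302 in.
Total length L = 7 in; A_we = 0.5302 × 7 = 3.712 in².
F_nw = 0.6 F_EXX = 0.6 × 70 = 42 ksi.
R_n = 42 × 3.712 = 155.9 kips; R_n/Ω = 155.9/2.0 = 77.95 kips.

R_n/Ω ≈ 77.9 kips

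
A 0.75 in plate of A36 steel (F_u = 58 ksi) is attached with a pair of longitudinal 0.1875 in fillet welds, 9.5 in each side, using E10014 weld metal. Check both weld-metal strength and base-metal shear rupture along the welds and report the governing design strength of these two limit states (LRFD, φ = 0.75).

φR_n ≈ 113 kip (weld metal governs)

E100XX → F_EXX = 100 ksi.
t_e = 0.707 × 0.1875 = 0.1326 in; L = 19 in.
Weld metal: φR_n = 0.75 × 0.6 × 100 × 0.1326 × 19 = 113.3 kip.
Base metal (shear rupture): φR_n = 0.75 × 0.6 × 58 × 0.75 × 19 = 371.9 kip.
Governing: weld metal.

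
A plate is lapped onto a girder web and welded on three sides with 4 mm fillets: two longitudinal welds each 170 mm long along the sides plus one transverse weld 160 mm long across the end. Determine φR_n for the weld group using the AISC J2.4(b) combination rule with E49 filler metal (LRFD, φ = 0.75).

φR_n ≈ 330 kN

E49XX → F_EXX = 490 MPa.
t_e = 0.707 × 4 = 2.828 mm.
R_nwl = 0.6 × 490 × 2.828 × 340 × 10⁻³ = 282.7 kN (longitudinal, 2 welds).
R_nwt = 0.6 × 490 × 2.828 × 160 × 10⁻³ = 133 kN (transverse, base value).
(i) R_nwl + R_nwt = 415.7 kN; (ii) 0.85 R_nwl + 1.5 R_nwt = 439.8 kN.
R_n = max = 439.8 kN [governs: (ii)]; φR_n = 329.9 kN.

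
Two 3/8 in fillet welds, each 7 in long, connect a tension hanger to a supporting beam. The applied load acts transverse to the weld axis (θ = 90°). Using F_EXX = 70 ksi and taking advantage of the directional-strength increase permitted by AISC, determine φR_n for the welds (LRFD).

t_e = 0.707 × 0.375 = 0.2651 in; A_we = 0.2651 × 14 = 3.712 in².
Directional factor: 1.0 + 0.5 sin^1.5(90°) = 1.5.
F_nw = 0.6 × 70 × 1.5 = 63 ksi.
φR_n = 0.75 × 63 × 3.712 = 175.4 kips.

φR_n ≈ 175 kips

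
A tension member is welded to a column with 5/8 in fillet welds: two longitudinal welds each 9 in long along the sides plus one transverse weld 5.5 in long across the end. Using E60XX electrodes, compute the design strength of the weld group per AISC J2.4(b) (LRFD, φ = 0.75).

φR_n ≈ 281 kips

E60XX → F_EXX = 60 ksi.
t_e = 0.707 × 0.625 = 0.4419 in.
R_nwl = 0.6 × 60 × 0.4419 × 18 = 286.3 kips (longitudinal, 2 welds).
R_nwt = 0.6 × 60 × 0.4419 × 5.5 = 87.49 kips (transverse, base value).
(i) R_nwl + R_nwt = 373.8 kips; (ii) 0.85 R_nwl + 1.5 R_nwt = 374.6 kips.
R_n = max = 374.6 kips [governs: (ii)]; φR_n = 281 kips.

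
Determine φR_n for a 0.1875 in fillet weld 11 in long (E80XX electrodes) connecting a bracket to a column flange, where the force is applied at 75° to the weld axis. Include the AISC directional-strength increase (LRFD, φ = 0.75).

φR_n ≈ 77.4 kip

E80XX → F_EXX = 80 ksi.
t_e = 0.707 × 0.1875 = 0.1326 in; A_we = 0.1326 × 11 = 1.458 in².
Directional factor: 1.0 + 0.5 sin^1.5(75°) = 1.475.
F_nw = 0.6 × 80 × 1.475 = 70.78 ksi.
φR_n = 0.75 × 70.78 × 1.458 = 77.41 kip.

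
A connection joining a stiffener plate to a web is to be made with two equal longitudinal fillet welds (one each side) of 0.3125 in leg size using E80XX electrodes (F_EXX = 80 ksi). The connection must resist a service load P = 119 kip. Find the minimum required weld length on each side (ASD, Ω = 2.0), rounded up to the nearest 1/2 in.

Throat t_e = 0.707 × 0.3125 = 0.2209 in.
r_n/Ω = (0.6 × 80 × 0.2209) / 2.0 = 5.302 kip/in.
L_req = P / (r_n/Ω) = 119 / 5.302 = 22.44 in total.
Per side: 22.44 / 2 = 11.22 in.
Round up → use L = 11.5 in on each side.

L = 11.5 in on each side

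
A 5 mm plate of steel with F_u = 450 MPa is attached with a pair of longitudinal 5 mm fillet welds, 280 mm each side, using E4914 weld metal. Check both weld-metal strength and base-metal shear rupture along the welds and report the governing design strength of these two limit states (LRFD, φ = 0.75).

φR_n ≈ 437 kN (weld metal governs)

E49XX → F_EXX = 490 MPa.
t_e = 0.707 × 5 = 3.535 mm; L = 560 mm.
Weld metal: φR_n = 0.75 × 0.6 × 490 × 3.535 × 560 × 10⁻³ = 436.5 kN.
Base metal (shear rupture): φR_n = 0.75 × 0.6 × 450 × 5 × 560 × 10⁻³ = 567 kN.
Governing: weld metal.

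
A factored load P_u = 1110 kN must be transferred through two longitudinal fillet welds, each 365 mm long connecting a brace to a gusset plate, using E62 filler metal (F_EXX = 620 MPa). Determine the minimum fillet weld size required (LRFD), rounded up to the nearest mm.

Total weld length L = 730 mm.
Required throat t_e = P_u / (φ × 0.6 F_EXX × L) = 1110 / (0.75 × 0.6 × 620 × 730 × 10⁻³) = 5.45 mm.
Required leg w = t_e / 0.707 = 7.709 mm → use 8 mm.

w = 8 mm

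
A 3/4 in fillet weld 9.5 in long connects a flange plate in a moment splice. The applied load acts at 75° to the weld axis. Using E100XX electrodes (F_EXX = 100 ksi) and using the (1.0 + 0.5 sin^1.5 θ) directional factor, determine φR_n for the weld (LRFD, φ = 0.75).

t_e = 0.707 × 0.75 = 0.5302 in; A_we = 0.5302 × 9.5 = 5.037 in².
Directional factor: 1.0 + 0.5 sin^1.5(75°) = 1.475.
F_nw = 0.6 × 100 × 1.475 = 88.48 ksi.
φR_n = 0.75 × 88.48 × 5.037 = 334.3 kips.

φR_n ≈ 334 kips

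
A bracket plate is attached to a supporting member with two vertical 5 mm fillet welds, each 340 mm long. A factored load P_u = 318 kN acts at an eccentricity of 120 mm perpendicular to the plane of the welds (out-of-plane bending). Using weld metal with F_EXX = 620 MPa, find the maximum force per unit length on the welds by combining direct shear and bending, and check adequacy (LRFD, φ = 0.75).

f_max ≈ 1100 N/mm; NOT adequate

L_w = 2 × 340 = 680 mm; section modulus (unit throat) S = 2 × L²/6 = 38530 mm².
Direct shear f_v = P/L_w = 318×10³/680 = 467.6 N/mm.
Moment M = P × e = 318×10³ × 120 = 38160000 N·mm; bending f_b = M/S = 990.3 N/mm.
f_max = √(f_v² + f_b²) = √(467.6² + 990.3²) = 1095 N/mm.
φr_n = 0.75 × 0.6 × 620 × (0.707 × 5) = 986.3 N/mm → NOT adequate.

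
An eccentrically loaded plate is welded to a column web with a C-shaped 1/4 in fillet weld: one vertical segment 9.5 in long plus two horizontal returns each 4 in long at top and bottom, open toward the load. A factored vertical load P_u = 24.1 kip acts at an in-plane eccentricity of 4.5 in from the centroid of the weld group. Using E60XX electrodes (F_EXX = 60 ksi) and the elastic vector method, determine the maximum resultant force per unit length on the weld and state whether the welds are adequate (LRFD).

f_max ≈ 3.16 kip/in; adequate

Total weld length L_w = 17.5 in. Treat welds as unit-width lines.
Centroid: x̄ = 2×4×2 / 17.5 = 0.9143 in from the vertical weld.
Polar moment about centroid: J = I_x + I_y = [9.5³/12 + 2×4×4.75²] + [9.5×0.9143² + 2(4³/12 + 4×1.086²)] = 280 in³.
Direct shear f_v = P/L_w = 24.1 / 17.5 = 1.377 kip/in (vertical).
Torsion M = P·e = 24.1 × 4.5 = 108.45 kip·in.
Critical point at (x, y) = (3.086, 4.75) from centroid. f_tx = M·y/J = 1.84 kip/in; f_ty = M·x/J = 1.195 kip/in.
Resultant f_max = √[f_tx² + (f_v + f_ty)²] = √[1.84² + (1.377 + 1.195)²] = 3.163 kip/in.
Capacity per unit length: φr_n = 0.75 × 0.6 × 60 × (0.707 × 0.25) = 4.772 kip/in.
3.163 ≤ 4.772 → adequate.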